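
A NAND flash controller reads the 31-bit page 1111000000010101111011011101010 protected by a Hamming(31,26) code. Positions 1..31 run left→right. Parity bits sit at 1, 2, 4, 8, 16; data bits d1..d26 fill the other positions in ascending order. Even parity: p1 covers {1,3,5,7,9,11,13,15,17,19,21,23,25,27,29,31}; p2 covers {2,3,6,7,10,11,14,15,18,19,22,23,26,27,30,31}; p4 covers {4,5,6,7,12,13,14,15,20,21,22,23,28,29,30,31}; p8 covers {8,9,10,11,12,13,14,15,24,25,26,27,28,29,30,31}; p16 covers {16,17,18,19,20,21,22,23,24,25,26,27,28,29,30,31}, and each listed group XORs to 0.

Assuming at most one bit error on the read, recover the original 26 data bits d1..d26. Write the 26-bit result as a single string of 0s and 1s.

10000001010111011011100010

s1 (pos 1,3,5,7,9,11,13,15,17,19,21,23,25,27,29,31): 1⊕1⊕0⊕0⊕0⊕0⊕0⊕0⊕1⊕1⊕1⊕0⊕1⊕0⊕0⊕0 = 0
s2 (pos 2,3,6,7,10,11,14,15,18,19,22,23,26,27,30,31): 1⊕1⊕0⊕0⊕0⊕0⊕1⊕0⊕1⊕1⊕1⊕0⊕1⊕0⊕1⊕0 = 0
s4 (pos 4,5,6,7,12,13,14,15,20,21,22,23,28,29,30,31): 1⊕0⊕0⊕0⊕1⊕0⊕1⊕0⊕0⊕1⊕1⊕0⊕1⊕0⊕1⊕0 = 1
s8 (pos 8,9,10,11,12,13,14,15,24,25,26,27,28,29,30,31): 0⊕0⊕0⊕0⊕1⊕0⊕1⊕0⊕1⊕1⊕1⊕0⊕1⊕0⊕1⊕0 = 1
s16 (pos 16,17,18,19,20,21,22,23,24,25,26,27,28,29,30,31): 1⊕1⊕1⊕1⊕0⊕1⊕1⊕0⊕1⊕1⊕1⊕0⊕1⊕0⊕1⊕0 = 1
Syndrome s16…s1 = 11100 → error at position 28.
Flip position 28: 1111000000010101111011011101010 → 1111000000010101111011011100010
Read data bits from positions 3,5,6,7,9,10,11,12,13,14,15,17,18,19,20,21,22,23,24,25,26,27,28,29,30,31: 10000001010111011011100010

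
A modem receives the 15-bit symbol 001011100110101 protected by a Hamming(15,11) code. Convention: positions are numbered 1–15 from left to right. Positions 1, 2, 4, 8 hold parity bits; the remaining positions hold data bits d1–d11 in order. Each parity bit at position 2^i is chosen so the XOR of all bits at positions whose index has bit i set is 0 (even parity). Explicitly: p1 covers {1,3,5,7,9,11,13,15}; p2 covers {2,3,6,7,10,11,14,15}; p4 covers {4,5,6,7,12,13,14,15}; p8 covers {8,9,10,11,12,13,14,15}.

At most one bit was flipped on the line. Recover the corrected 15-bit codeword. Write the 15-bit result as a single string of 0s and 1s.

001111100110101

s1 (pos 1,3,5,7,9,11,13,15): 0⊕1⊕1⊕1⊕0⊕1⊕1⊕1 = 0
s2 (pos 2,3,6,7,10,11,14,15): 0⊕1⊕1⊕1⊕1⊕1⊕0⊕1 = 0
s4 (pos 4,5,6,7,12,13,14,15): 0⊕1⊕1⊕1⊕0⊕1⊕0⊕1 = 1
s8 (pos 8,9,10,11,12,13,14,15): 0⊕0⊕1⊕1⊕0⊕1⊕0⊕1 = 0
Syndrome s8…s1 = 0100 → error at position 4.
Flip position 4: 001011100110101 → 001111100110101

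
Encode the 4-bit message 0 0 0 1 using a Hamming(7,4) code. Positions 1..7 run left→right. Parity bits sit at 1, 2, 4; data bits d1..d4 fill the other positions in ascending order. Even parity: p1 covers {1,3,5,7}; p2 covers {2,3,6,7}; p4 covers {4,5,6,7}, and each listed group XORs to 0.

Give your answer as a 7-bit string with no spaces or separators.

Place data at non-parity positions: p1 p2 0 p4 0 0 1
p1 (pos 1,3,5,7): XOR of data positions = 0⊕0⊕1 = 1
p2 (pos 2,3,6,7): XOR of data positions = 0⊕0⊕1 = 1
p4 (pos 4,5,6,7): XOR of data positions = 0⊕0⊕1 = 1
Codeword: 1101001

1101001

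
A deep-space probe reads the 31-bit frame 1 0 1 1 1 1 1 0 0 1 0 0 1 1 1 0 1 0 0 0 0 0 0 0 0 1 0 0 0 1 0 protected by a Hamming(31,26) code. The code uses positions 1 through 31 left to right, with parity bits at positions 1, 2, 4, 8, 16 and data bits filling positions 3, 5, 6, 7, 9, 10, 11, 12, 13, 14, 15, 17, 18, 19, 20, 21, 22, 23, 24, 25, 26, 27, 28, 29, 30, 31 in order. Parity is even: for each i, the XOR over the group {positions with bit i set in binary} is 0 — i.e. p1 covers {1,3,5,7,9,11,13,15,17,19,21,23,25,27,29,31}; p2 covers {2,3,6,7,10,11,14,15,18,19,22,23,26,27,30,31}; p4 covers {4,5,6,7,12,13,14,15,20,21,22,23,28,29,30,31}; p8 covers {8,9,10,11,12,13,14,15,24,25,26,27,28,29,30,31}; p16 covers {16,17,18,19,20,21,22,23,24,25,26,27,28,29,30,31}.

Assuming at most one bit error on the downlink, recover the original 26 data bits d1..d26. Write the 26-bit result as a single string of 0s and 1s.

s1 (pos 1,3,5,7,9,11,13,15,17,19,21,23,25,27,29,31): 1⊕1⊕1⊕1⊕0⊕0⊕1⊕1⊕1⊕0⊕0⊕0⊕0⊕0⊕0⊕0 = 1
s2 (pos 2,3,6,7,10,11,14,15,18,19,22,23,26,27,30,31): 0⊕1⊕1⊕1⊕1⊕0⊕1⊕1⊕0⊕0⊕0⊕0⊕1⊕0⊕1⊕0 = 0
s4 (pos 4,5,6,7,12,13,14,15,20,21,22,23,28,29,30,31): 1⊕1⊕1⊕1⊕0⊕1⊕1⊕1⊕0⊕0⊕0⊕0⊕0⊕0⊕1⊕0 = 0
s8 (pos 8,9,10,11,12,13,14,15,24,25,26,27,28,29,30,31): 0⊕0⊕1⊕0⊕0⊕1⊕1⊕1⊕0⊕0⊕1⊕0⊕0⊕0⊕1⊕0 = 0
s16 (pos 16,17,18,19,20,21,22,23,24,25,26,27,28,29,30,31): 0⊕1⊕0⊕0⊕0⊕0⊕0⊕0⊕0⊕0⊕1⊕0⊕0⊕0⊕1⊕0 = 1
Syndrome s16…s1 = 10001 → error at position 17.
Flip position 17: 1011111001001110100000000100010 → 1011111001001110000000000100010
Read data bits from positions 3,5,6,7,9,10,11,12,13,14,15,17,18,19,20,21,22,23,24,25,26,27,28,29,30,31: 11110100111000000000100010

11110100111000000000100010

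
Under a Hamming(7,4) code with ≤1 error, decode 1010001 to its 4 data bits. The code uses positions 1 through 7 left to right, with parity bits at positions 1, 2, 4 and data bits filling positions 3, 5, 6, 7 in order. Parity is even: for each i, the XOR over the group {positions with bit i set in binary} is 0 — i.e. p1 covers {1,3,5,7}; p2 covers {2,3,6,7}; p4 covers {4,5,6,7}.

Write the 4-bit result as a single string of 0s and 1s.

1101

s1 (pos 1,3,5,7): 1⊕1⊕0⊕1 = 1
s2 (pos 2,3,6,7): 0⊕1⊕0⊕1 = 0
s4 (pos 4,5,6,7): 0⊕0⊕0⊕1 = 1
Syndrome s4…s1 = 101 → error at position 5.
Flip position 5: 1010001 → 1010101
Read data bits from positions 3,5,6,7: 1101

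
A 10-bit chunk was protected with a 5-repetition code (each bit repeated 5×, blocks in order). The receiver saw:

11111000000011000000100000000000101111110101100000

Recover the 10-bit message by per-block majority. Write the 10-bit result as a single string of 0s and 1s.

Block 1 (11111): 5 ones → 1
Block 2 (00000): 0 ones → 0
Block 3 (00110): 2 ones → 0
Block 4 (00000): 0 ones → 0
Block 5 (10000): 1 one → 0
Block 6 (00000): 0 ones → 0
Block 7 (00101): 2 ones → 0
Block 8 (11111): 5 ones → 1
Block 9 (01011): 3 ones → 1
Block 10 (00000): 0 ones → 0

1000000110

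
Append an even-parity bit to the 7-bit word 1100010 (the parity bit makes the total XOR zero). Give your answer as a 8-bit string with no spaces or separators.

11000101

XOR of the 7 data bits: 1⊕1⊕0⊕0⊕0⊕1⊕0 = 1
Parity bit = 1 (so all 8 bits XOR to 0).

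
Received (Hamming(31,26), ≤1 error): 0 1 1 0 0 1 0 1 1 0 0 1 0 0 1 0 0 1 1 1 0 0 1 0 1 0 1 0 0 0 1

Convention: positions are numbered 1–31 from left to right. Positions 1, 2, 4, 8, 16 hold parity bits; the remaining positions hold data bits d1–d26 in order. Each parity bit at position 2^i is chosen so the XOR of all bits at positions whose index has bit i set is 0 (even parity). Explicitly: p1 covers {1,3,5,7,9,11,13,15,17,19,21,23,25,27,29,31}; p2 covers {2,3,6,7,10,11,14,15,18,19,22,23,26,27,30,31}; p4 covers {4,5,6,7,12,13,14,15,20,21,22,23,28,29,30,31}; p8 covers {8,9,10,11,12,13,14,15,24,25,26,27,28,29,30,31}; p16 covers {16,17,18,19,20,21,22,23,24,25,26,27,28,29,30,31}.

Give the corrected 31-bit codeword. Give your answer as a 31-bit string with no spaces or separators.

s1 (pos 1,3,5,7,9,11,13,15,17,19,21,23,25,27,29,31): 0⊕1⊕0⊕0⊕1⊕0⊕0⊕1⊕0⊕1⊕0⊕1⊕1⊕1⊕0⊕1 = 0
s2 (pos 2,3,6,7,10,11,14,15,18,19,22,23,26,27,30,31): 1⊕1⊕1⊕0⊕0⊕0⊕0⊕1⊕1⊕1⊕0⊕1⊕0⊕1⊕0⊕1 = 1
s4 (pos 4,5,6,7,12,13,14,15,20,21,22,23,28,29,30,31): 0⊕0⊕1⊕0⊕1⊕0⊕0⊕1⊕1⊕0⊕0⊕1⊕0⊕0⊕0⊕1 = 0
s8 (pos 8,9,10,11,12,13,14,15,24,25,26,27,28,29,30,31): 1⊕1⊕0⊕0⊕1⊕0⊕0⊕1⊕0⊕1⊕0⊕1⊕0⊕0⊕0⊕1 = 1
s16 (pos 16,17,18,19,20,21,22,23,24,25,26,27,28,29,30,31): 0⊕0⊕1⊕1⊕1⊕0⊕0⊕1⊕0⊕1⊕0⊕1⊕0⊕0⊕0⊕1 = 1
Syndrome s16…s1 = 11010 → error at position 26.
Flip position 26: 0110010110010010011100101010001 → 0110010110010010011100101110001

0110010110010010011100101110001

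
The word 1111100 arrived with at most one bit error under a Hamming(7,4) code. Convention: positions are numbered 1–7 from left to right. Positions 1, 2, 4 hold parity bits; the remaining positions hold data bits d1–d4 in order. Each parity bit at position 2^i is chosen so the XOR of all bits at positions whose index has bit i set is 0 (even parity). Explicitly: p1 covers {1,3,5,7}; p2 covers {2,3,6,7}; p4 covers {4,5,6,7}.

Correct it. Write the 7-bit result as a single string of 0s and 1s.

0111100

s1 (pos 1,3,5,7): 1⊕1⊕1⊕0 = 1
s2 (pos 2,3,6,7): 1⊕1⊕0⊕0 = 0
s4 (pos 4,5,6,7): 1⊕1⊕0⊕0 = 0
Syndrome s4…s1 = 001 → error at position 1.
Flip position 1: 1111100 → 0111100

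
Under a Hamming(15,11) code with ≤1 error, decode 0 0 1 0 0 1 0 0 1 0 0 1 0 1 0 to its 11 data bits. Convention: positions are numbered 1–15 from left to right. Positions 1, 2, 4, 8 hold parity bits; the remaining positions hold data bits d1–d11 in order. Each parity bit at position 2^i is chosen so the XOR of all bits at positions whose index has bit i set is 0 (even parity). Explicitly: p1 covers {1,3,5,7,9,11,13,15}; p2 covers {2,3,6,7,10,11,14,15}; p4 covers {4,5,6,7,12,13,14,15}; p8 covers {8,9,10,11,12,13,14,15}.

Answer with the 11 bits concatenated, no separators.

10101001000

s1 (pos 1,3,5,7,9,11,13,15): 0⊕1⊕0⊕0⊕1⊕0⊕0⊕0 = 0
s2 (pos 2,3,6,7,10,11,14,15): 0⊕1⊕1⊕0⊕0⊕0⊕1⊕0 = 1
s4 (pos 4,5,6,7,12,13,14,15): 0⊕0⊕1⊕0⊕1⊕0⊕1⊕0 = 1
s8 (pos 8,9,10,11,12,13,14,15): 0⊕1⊕0⊕0⊕1⊕0⊕1⊕0 = 1
Syndrome s8…s1 = 1110 → error at position 14.
Flip position 14: 001001001001010 → 001001001001000
Read data bits from positions 3,5,6,7,9,10,11,12,13,14,15: 10101001000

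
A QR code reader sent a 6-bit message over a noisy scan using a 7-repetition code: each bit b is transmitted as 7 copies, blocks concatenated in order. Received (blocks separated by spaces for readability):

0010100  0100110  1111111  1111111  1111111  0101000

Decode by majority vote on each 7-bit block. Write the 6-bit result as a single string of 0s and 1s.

001110

Block 1 (0010100): 2 ones → 0
Block 2 (0100110): 3 ones → 0
Block 3 (1111111): 7 ones → 1
Block 4 (1111111): 7 ones → 1
Block 5 (1111111): 7 ones → 1
Block 6 (0101000): 2 ones → 0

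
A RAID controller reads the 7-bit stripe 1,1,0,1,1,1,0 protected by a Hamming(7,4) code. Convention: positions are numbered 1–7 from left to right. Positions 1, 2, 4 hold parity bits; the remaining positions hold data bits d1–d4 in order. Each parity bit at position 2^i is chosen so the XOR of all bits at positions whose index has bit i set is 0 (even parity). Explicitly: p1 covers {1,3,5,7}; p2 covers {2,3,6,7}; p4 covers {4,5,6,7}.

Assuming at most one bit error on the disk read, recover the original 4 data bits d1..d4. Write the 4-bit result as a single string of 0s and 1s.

0110

s1 (pos 1,3,5,7): 1⊕0⊕1⊕0 = 0
s2 (pos 2,3,6,7): 1⊕0⊕1⊕0 = 0
s4 (pos 4,5,6,7): 1⊕1⊕1⊕0 = 1
Syndrome s4…s1 = 100 → error at position 4.
Flip position 4: 1101110 → 1100110
Read data bits from positions 3,5,6,7: 0110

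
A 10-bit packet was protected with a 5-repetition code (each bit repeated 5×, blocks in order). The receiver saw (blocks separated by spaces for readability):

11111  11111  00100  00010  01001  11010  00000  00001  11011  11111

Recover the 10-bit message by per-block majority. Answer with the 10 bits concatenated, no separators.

Block 1 (11111): 5 ones → 1
Block 2 (11111): 5 ones → 1
Block 3 (00100): 1 one → 0
Block 4 (00010): 1 one → 0
Block 5 (01001): 2 ones → 0
Block 6 (11010): 3 ones → 1
Block 7 (00000): 0 ones → 0
Block 8 (00001): 1 one → 0
Block 9 (11011): 4 ones → 1
Block 10 (11111): 5 ones → 1

1100010011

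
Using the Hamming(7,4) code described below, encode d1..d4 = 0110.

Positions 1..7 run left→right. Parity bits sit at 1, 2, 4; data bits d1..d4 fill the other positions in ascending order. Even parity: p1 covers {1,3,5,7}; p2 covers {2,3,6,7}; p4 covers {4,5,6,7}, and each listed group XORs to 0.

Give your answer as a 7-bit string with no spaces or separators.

Place data at non-parity positions: p1 p2 0 p4 1 1 0
p1 (pos 1,3,5,7): XOR of data positions = 0⊕1⊕0 = 1
p2 (pos 2,3,6,7): XOR of data positions = 0⊕1⊕0 = 1
p4 (pos 4,5,6,7): XOR of data positions = 1⊕1⊕0 = 0
Codeword: 1100110

1100110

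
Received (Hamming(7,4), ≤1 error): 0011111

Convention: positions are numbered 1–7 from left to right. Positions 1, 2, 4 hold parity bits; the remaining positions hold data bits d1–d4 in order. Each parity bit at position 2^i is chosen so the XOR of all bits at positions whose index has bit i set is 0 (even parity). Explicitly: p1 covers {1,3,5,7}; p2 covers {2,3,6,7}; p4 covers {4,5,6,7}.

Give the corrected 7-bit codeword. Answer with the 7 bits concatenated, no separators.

0001111

s1 (pos 1,3,5,7): 0⊕1⊕1⊕1 = 1
s2 (pos 2,3,6,7): 0⊕1⊕1⊕1 = 1
s4 (pos 4,5,6,7): 1⊕1⊕1⊕1 = 0
Syndrome s4…s1 = 011 → error at position 3.
Flip position 3: 0011111 → 0001111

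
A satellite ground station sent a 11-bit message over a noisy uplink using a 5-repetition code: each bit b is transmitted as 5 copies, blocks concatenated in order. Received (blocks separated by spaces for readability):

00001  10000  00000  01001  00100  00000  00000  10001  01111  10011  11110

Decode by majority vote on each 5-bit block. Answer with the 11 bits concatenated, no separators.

00000000111

Block 1 (00001): 1 one → 0
Block 2 (10000): 1 one → 0
Block 3 (00000): 0 ones → 0
Block 4 (01001): 2 ones → 0
Block 5 (00100): 1 one → 0
Block 6 (00000): 0 ones → 0
Block 7 (00000): 0 ones → 0
Block 8 (10001): 2 ones → 0
Block 9 (01111): 4 ones → 1
Block 10 (10011): 3 ones → 1
Block 11 (11110): 4 ones → 1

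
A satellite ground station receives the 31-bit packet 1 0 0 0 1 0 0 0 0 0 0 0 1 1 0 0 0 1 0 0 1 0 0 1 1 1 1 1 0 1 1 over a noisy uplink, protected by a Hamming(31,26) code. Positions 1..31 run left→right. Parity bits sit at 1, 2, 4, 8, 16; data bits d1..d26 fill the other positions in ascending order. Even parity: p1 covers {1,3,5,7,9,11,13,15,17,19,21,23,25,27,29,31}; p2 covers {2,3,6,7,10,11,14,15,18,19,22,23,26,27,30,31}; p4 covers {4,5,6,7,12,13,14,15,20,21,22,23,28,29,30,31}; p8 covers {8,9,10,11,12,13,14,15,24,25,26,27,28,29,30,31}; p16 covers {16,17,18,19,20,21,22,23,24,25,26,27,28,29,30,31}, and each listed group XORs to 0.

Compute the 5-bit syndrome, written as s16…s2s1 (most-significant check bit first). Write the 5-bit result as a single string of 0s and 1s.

11101

s1 (pos 1,3,5,7,9,11,13,15,17,19,21,23,25,27,29,31): 1⊕0⊕1⊕0⊕0⊕0⊕1⊕0⊕0⊕0⊕1⊕0⊕1⊕1⊕0⊕1 = 1
s2 (pos 2,3,6,7,10,11,14,15,18,19,22,23,26,27,30,31): 0⊕0⊕0⊕0⊕0⊕0⊕1⊕0⊕1⊕0⊕0⊕0⊕1⊕1⊕1⊕1 = 0
s4 (pos 4,5,6,7,12,13,14,15,20,21,22,23,28,29,30,31): 0⊕1⊕0⊕0⊕0⊕1⊕1⊕0⊕0⊕1⊕0⊕0⊕1⊕0⊕1⊕1 = 1
s8 (pos 8,9,10,11,12,13,14,15,24,25,26,27,28,29,30,31): 0⊕0⊕0⊕0⊕0⊕1⊕1⊕0⊕1⊕1⊕1⊕1⊕1⊕0⊕1⊕1 = 1
s16 (pos 16,17,18,19,20,21,22,23,24,25,26,27,28,29,30,31): 0⊕0⊕1⊕0⊕0⊕1⊕0⊕0⊕1⊕1⊕1⊕1⊕1⊕0⊕1⊕1 = 1
Syndrome s16…s1 = 11101 → error at position 29.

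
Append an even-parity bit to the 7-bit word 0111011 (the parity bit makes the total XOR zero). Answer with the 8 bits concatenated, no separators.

01110111

XOR of the 7 data bits: 0⊕1⊕1⊕1⊕0⊕1⊕1 = 1
Parity bit = 1 (so all 8 bits XOR to 0).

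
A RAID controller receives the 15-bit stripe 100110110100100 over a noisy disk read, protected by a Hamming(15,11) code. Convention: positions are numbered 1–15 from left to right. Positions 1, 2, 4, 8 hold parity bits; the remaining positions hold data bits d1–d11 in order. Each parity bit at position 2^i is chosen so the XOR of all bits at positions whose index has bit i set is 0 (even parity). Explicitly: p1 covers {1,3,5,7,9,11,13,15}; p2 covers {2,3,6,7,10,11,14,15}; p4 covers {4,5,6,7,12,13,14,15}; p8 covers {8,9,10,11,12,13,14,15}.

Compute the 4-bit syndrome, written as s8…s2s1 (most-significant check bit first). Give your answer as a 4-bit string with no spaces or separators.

1000

s1 (pos 1,3,5,7,9,11,13,15): 1⊕0⊕1⊕1⊕0⊕0⊕1⊕0 = 0
s2 (pos 2,3,6,7,10,11,14,15): 0⊕0⊕0⊕1⊕1⊕0⊕0⊕0 = 0
s4 (pos 4,5,6,7,12,13,14,15): 1⊕1⊕0⊕1⊕0⊕1⊕0⊕0 = 0
s8 (pos 8,9,10,11,12,13,14,15): 1⊕0⊕1⊕0⊕0⊕1⊕0⊕0 = 1
Syndrome s8…s1 = 1000 → error at position 8.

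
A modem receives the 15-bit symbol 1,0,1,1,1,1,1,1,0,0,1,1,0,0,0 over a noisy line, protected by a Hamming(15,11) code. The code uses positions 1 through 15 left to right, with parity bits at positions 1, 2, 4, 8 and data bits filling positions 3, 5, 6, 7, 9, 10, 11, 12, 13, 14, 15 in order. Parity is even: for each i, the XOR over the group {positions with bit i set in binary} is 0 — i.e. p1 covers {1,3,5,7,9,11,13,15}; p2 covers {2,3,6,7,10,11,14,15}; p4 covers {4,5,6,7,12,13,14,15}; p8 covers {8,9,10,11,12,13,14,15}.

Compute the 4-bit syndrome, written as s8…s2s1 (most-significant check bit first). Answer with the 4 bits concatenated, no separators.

s1 (pos 1,3,5,7,9,11,13,15): 1⊕1⊕1⊕1⊕0⊕1⊕0⊕0 = 1
s2 (pos 2,3,6,7,10,11,14,15): 0⊕1⊕1⊕1⊕0⊕1⊕0⊕0 = 0
s4 (pos 4,5,6,7,12,13,14,15): 1⊕1⊕1⊕1⊕1⊕0⊕0⊕0 = 1
s8 (pos 8,9,10,11,12,13,14,15): 1⊕0⊕0⊕1⊕1⊕0⊕0⊕0 = 1
Syndrome s8…s1 = 1101 → error at position 13.

1101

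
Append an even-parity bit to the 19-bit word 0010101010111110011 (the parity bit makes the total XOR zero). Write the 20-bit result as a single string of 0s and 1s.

XOR of the 19 data bits: 0⊕0⊕1⊕0⊕1⊕0⊕1⊕0⊕1⊕0⊕1⊕1⊕1⊕1⊕1⊕0⊕0⊕1⊕1 = 1
Parity bit = 1 (so all 20 bits XOR to 0).

00101010101111100111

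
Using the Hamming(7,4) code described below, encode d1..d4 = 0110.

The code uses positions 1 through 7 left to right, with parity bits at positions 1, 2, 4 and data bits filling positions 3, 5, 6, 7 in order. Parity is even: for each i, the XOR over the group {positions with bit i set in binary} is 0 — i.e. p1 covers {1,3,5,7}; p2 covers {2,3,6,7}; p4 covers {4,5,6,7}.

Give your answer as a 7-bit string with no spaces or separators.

Place data at non-parity positions: p1 p2 0 p4 1 1 0
p1 (pos 1,3,5,7): XOR of data positions = 0⊕1⊕0 = 1
p2 (pos 2,3,6,7): XOR of data positions = 0⊕1⊕0 = 1
p4 (pos 4,5,6,7): XOR of data positions = 1⊕1⊕0 = 0
Codeword: 1100110

1100110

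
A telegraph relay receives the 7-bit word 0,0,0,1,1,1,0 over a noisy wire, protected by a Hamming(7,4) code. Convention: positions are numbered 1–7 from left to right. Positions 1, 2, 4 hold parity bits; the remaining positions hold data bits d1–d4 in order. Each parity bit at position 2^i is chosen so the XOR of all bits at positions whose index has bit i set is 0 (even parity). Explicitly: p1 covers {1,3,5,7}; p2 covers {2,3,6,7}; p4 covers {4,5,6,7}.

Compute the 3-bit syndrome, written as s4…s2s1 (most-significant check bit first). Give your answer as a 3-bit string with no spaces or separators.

s1 (pos 1,3,5,7): 0⊕0⊕1⊕0 = 1
s2 (pos 2,3,6,7): 0⊕0⊕1⊕0 = 1
s4 (pos 4,5,6,7): 1⊕1⊕1⊕0 = 1
Syndrome s4…s1 = 111 → error at position 7.

111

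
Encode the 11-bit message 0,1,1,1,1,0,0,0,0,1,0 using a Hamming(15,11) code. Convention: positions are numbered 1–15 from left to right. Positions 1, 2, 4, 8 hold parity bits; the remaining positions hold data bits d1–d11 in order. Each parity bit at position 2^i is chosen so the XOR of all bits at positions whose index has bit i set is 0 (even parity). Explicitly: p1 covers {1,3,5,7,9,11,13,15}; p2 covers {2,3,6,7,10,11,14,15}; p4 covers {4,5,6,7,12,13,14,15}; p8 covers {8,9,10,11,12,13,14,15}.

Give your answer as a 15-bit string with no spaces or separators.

Place data at non-parity positions: p1 p2 0 p4 1 1 1 p8 1 0 0 0 0 1 0
p1 (pos 1,3,5,7,9,11,13,15): XOR of data positions = 0⊕1⊕1⊕1⊕0⊕0⊕0 = 1
p2 (pos 2,3,6,7,10,11,14,15): XOR of data positions = 0⊕1⊕1⊕0⊕0⊕1⊕0 = 1
p4 (pos 4,5,6,7,12,13,14,15): XOR of data positions = 1⊕1⊕1⊕0⊕0⊕1⊕0 = 0
p8 (pos 8,9,10,11,12,13,14,15): XOR of data positions = 1⊕0⊕0⊕0⊕0⊕1⊕0 = 0
Codeword: 110011101000010

110011101000010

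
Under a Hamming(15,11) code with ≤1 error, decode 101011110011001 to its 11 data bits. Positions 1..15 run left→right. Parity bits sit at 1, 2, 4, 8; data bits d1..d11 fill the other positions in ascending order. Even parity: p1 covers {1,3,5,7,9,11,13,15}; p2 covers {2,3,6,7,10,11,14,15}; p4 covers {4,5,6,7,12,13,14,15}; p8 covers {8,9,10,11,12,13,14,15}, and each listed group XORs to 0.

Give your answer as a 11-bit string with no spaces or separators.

11010011001

s1 (pos 1,3,5,7,9,11,13,15): 1⊕1⊕1⊕1⊕0⊕1⊕0⊕1 = 0
s2 (pos 2,3,6,7,10,11,14,15): 0⊕1⊕1⊕1⊕0⊕1⊕0⊕1 = 1
s4 (pos 4,5,6,7,12,13,14,15): 0⊕1⊕1⊕1⊕1⊕0⊕0⊕1 = 1
s8 (pos 8,9,10,11,12,13,14,15): 1⊕0⊕0⊕1⊕1⊕0⊕0⊕1 = 0
Syndrome s8…s1 = 0110 → error at position 6.
Flip position 6: 101011110011001 → 101010110011001
Read data bits from positions 3,5,6,7,9,10,11,12,13,14,15: 11010011001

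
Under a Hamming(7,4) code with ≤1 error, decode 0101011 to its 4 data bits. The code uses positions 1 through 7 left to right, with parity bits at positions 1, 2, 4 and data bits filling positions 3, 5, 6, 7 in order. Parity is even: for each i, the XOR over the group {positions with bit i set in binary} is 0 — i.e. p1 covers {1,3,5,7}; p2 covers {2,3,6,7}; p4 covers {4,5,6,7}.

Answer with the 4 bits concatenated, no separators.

0010

s1 (pos 1,3,5,7): 0⊕0⊕0⊕1 = 1
s2 (pos 2,3,6,7): 1⊕0⊕1⊕1 = 1
s4 (pos 4,5,6,7): 1⊕0⊕1⊕1 = 1
Syndrome s4…s1 = 111 → error at position 7.
Flip position 7: 0101011 → 0101010
Read data bits from positions 3,5,6,7: 0010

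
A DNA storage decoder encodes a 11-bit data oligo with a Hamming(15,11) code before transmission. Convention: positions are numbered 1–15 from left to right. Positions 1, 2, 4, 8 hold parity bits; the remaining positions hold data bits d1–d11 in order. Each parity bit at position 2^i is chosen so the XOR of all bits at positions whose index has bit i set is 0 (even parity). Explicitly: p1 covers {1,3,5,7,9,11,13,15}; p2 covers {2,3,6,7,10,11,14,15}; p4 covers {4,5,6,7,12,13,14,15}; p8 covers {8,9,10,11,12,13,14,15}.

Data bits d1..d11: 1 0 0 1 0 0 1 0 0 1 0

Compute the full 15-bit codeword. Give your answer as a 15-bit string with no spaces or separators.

Place data at non-parity positions: p1 p2 1 p4 0 0 1 p8 0 0 1 0 0 1 0
p1 (pos 1,3,5,7,9,11,13,15): XOR of data positions = 1⊕0⊕1⊕0⊕1⊕0⊕0 = 1
p2 (pos 2,3,6,7,10,11,14,15): XOR of data positions = 1⊕0⊕1⊕0⊕1⊕1⊕0 = 0
p4 (pos 4,5,6,7,12,13,14,15): XOR of data positions = 0⊕0⊕1⊕0⊕0⊕1⊕0 = 0
p8 (pos 8,9,10,11,12,13,14,15): XOR of data positions = 0⊕0⊕1⊕0⊕0⊕1⊕0 = 0
Codeword: 101000100010010

101000100010010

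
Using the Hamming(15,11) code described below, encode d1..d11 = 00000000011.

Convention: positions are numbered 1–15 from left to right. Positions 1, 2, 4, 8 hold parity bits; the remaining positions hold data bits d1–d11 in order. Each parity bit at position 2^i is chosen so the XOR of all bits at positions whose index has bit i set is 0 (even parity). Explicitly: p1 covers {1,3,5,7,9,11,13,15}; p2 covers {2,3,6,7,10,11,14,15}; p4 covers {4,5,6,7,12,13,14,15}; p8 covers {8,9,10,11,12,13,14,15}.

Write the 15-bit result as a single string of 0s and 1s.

100000000000011

Place data at non-parity positions: p1 p2 0 p4 0 0 0 p8 0 0 0 0 0 1 1
p1 (pos 1,3,5,7,9,11,13,15): XOR of data positions = 0⊕0⊕0⊕0⊕0⊕0⊕1 = 1
p2 (pos 2,3,6,7,10,11,14,15): XOR of data positions = 0⊕0⊕0⊕0⊕0⊕1⊕1 = 0
p4 (pos 4,5,6,7,12,13,14,15): XOR of data positions = 0⊕0⊕0⊕0⊕0⊕1⊕1 = 0
p8 (pos 8,9,10,11,12,13,14,15): XOR of data positions = 0⊕0⊕0⊕0⊕0⊕1⊕1 = 0
Codeword: 100000000000011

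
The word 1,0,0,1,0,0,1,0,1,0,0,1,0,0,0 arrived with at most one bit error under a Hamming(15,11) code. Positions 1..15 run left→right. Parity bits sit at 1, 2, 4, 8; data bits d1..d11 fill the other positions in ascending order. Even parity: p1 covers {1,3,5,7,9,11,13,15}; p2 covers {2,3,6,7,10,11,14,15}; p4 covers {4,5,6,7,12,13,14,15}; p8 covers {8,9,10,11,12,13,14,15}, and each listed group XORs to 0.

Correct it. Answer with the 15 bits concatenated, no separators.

s1 (pos 1,3,5,7,9,11,13,15): 1⊕0⊕0⊕1⊕1⊕0⊕0⊕0 = 1
s2 (pos 2,3,6,7,10,11,14,15): 0⊕0⊕0⊕1⊕0⊕0⊕0⊕0 = 1
s4 (pos 4,5,6,7,12,13,14,15): 1⊕0⊕0⊕1⊕1⊕0⊕0⊕0 = 1
s8 (pos 8,9,10,11,12,13,14,15): 0⊕1⊕0⊕0⊕1⊕0⊕0⊕0 = 0
Syndrome s8…s1 = 0111 → error at position 7.
Flip position 7: 100100101001000 → 100100001001000

100100001001000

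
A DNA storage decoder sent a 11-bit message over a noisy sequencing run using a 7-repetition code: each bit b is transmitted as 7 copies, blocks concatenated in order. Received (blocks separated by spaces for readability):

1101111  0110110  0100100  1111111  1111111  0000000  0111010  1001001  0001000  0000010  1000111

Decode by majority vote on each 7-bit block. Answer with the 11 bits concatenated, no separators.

11011010001

Block 1 (1101111): 6 ones → 1
Block 2 (0110110): 4 ones → 1
Block 3 (0100100): 2 ones → 0
Block 4 (1111111): 7 ones → 1
Block 5 (1111111): 7 ones → 1
Block 6 (0000000): 0 ones → 0
Block 7 (0111010): 4 ones → 1
Block 8 (1001001): 3 ones → 0
Block 9 (0001000): 1 one → 0
Block 10 (0000010): 1 one → 0
Block 11 (1000111): 4 ones → 1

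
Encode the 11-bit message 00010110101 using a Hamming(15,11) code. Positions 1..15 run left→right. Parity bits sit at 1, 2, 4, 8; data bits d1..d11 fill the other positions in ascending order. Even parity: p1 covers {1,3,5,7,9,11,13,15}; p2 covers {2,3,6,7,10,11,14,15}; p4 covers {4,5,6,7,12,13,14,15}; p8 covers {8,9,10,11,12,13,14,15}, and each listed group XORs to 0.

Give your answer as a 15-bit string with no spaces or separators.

Place data at non-parity positions: p1 p2 0 p4 0 0 1 p8 0 1 1 0 1 0 1
p1 (pos 1,3,5,7,9,11,13,15): XOR of data positions = 0⊕0⊕1⊕0⊕1⊕1⊕1 = 0
p2 (pos 2,3,6,7,10,11,14,15): XOR of data positions = 0⊕0⊕1⊕1⊕1⊕0⊕1 = 0
p4 (pos 4,5,6,7,12,13,14,15): XOR of data positions = 0⊕0⊕1⊕0⊕1⊕0⊕1 = 1
p8 (pos 8,9,10,11,12,13,14,15): XOR of data positions = 0⊕1⊕1⊕0⊕1⊕0⊕1 = 0
Codeword: 000100100110101

000100100110101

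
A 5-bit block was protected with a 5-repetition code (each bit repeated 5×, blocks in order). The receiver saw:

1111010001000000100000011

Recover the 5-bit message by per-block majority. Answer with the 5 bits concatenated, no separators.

Block 1 (11110): 4 ones → 1
Block 2 (10001): 2 ones → 0
Block 3 (00000): 0 ones → 0
Block 4 (01000): 1 one → 0
Block 5 (00011): 2 ones → 0

10000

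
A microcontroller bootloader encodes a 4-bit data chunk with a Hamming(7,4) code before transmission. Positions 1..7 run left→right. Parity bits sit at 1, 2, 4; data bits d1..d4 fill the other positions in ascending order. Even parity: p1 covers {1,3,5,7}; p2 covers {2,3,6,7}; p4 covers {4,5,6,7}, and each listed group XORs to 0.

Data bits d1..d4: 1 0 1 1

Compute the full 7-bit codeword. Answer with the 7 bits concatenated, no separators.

0110011

Place data at non-parity positions: p1 p2 1 p4 0 1 1
p1 (pos 1,3,5,7): XOR of data positions = 1⊕0⊕1 = 0
p2 (pos 2,3,6,7): XOR of data positions = 1⊕1⊕1 = 1
p4 (pos 4,5,6,7): XOR of data positions = 0⊕1⊕1 = 0
Codeword: 0110011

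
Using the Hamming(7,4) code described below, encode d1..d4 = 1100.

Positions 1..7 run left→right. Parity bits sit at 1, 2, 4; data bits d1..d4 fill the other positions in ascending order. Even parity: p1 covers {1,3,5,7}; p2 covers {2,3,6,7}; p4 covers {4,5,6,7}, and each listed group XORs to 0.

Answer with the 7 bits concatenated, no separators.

0111100

Place data at non-parity positions: p1 p2 1 p4 1 0 0
p1 (pos 1,3,5,7): XOR of data positions = 1⊕1⊕0 = 0
p2 (pos 2,3,6,7): XOR of data positions = 1⊕0⊕0 = 1
p4 (pos 4,5,6,7): XOR of data positions = 1⊕0⊕0 = 1
Codeword: 0111100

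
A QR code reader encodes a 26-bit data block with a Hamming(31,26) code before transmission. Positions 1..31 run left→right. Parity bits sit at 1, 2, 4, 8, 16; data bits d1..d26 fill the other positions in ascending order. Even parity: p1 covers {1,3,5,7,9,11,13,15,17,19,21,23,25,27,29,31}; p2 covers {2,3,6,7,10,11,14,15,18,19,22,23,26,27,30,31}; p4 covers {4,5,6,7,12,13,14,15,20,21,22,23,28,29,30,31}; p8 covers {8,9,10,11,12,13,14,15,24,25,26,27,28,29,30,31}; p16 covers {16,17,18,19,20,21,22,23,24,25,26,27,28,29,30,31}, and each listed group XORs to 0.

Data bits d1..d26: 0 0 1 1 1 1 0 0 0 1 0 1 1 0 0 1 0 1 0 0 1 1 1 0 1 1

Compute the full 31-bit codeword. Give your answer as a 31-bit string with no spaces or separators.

Place data at non-parity positions: p1 p2 0 p4 0 1 1 p8 1 1 0 0 0 1 0 p16 1 1 0 0 1 0 1 0 0 1 1 1 0 1 1
p1 (pos 1,3,5,7,9,11,13,15,17,19,21,23,25,27,29,31): XOR of data positions = 0⊕0⊕1⊕1⊕0⊕0⊕0⊕1⊕0⊕1⊕1⊕0⊕1⊕0⊕1 = 1
p2 (pos 2,3,6,7,10,11,14,15,18,19,22,23,26,27,30,31): XOR of data positions = 0⊕1⊕1⊕1⊕0⊕1⊕0⊕1⊕0⊕0⊕1⊕1⊕1⊕1⊕1 = 0
p4 (pos 4,5,6,7,12,13,14,15,20,21,22,23,28,29,30,31): XOR of data positions = 0⊕1⊕1⊕0⊕0⊕1⊕0⊕0⊕1⊕0⊕1⊕1⊕0⊕1⊕1 = 0
p8 (pos 8,9,10,11,12,13,14,15,24,25,26,27,28,29,30,31): XOR of data positions = 1⊕1⊕0⊕0⊕0⊕1⊕0⊕0⊕0⊕1⊕1⊕1⊕0⊕1⊕1 = 0
p16 (pos 16,17,18,19,20,21,22,23,24,25,26,27,28,29,30,31): XOR of data positions = 1⊕1⊕0⊕0⊕1⊕0⊕1⊕0⊕0⊕1⊕1⊕1⊕0⊕1⊕1 = 1
Codeword: 1000011011000101110010100111011

1000011011000101110010100111011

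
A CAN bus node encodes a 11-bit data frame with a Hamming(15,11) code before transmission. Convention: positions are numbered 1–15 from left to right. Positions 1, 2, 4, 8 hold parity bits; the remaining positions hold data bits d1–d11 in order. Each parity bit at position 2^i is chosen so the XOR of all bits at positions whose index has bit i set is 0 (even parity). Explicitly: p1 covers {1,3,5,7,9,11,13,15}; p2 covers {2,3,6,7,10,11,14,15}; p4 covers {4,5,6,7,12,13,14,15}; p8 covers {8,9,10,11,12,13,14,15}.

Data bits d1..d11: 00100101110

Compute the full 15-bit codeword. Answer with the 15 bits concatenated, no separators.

110001000101110

Place data at non-parity positions: p1 p2 0 p4 0 1 0 p8 0 1 0 1 1 1 0
p1 (pos 1,3,5,7,9,11,13,15): XOR of data positions = 0⊕0⊕0⊕0⊕0⊕1⊕0 = 1
p2 (pos 2,3,6,7,10,11,14,15): XOR of data positions = 0⊕1⊕0⊕1⊕0⊕1⊕0 = 1
p4 (pos 4,5,6,7,12,13,14,15): XOR of data positions = 0⊕1⊕0⊕1⊕1⊕1⊕0 = 0
p8 (pos 8,9,10,11,12,13,14,15): XOR of data positions = 0⊕1⊕0⊕1⊕1⊕1⊕0 = 0
Codeword: 110001000101110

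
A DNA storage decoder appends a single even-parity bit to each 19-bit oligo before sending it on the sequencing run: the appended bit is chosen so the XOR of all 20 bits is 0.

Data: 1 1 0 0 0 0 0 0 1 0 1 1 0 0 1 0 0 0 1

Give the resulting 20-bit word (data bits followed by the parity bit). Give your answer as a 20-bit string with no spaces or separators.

11000000101100100011

XOR of the 19 data bits: 1⊕1⊕0⊕0⊕0⊕0⊕0⊕0⊕1⊕0⊕1⊕1⊕0⊕0⊕1⊕0⊕0⊕0⊕1 = 1
Parity bit = 1 (so all 20 bits XOR to 0).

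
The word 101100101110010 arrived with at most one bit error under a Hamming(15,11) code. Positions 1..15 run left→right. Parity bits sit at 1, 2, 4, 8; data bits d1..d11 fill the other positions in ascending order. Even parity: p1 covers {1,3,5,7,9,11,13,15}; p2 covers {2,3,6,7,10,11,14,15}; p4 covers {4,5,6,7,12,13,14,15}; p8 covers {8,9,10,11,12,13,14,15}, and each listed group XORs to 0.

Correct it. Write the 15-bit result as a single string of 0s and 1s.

101100001110010

s1 (pos 1,3,5,7,9,11,13,15): 1⊕1⊕0⊕1⊕1⊕1⊕0⊕0 = 1
s2 (pos 2,3,6,7,10,11,14,15): 0⊕1⊕0⊕1⊕1⊕1⊕1⊕0 = 1
s4 (pos 4,5,6,7,12,13,14,15): 1⊕0⊕0⊕1⊕0⊕0⊕1⊕0 = 1
s8 (pos 8,9,10,11,12,13,14,15): 0⊕1⊕1⊕1⊕0⊕0⊕1⊕0 = 0
Syndrome s8…s1 = 0111 → error at position 7.
Flip position 7: 101100101110010 → 101100001110010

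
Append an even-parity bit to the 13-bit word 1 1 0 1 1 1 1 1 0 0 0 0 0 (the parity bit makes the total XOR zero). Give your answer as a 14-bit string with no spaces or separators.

11011111000001

XOR of the 13 data bits: 1⊕1⊕0⊕1⊕1⊕1⊕1⊕1⊕0⊕0⊕0⊕0⊕0 = 1
Parity bit = 1 (so all 14 bits XOR to 0).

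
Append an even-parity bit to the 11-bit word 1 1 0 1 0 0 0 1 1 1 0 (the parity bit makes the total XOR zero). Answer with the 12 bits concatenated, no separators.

110100011100

XOR of the 11 data bits: 1⊕1⊕0⊕1⊕0⊕0⊕0⊕1⊕1⊕1⊕0 = 0
Parity bit = 0 (so all 12 bits XOR to 0).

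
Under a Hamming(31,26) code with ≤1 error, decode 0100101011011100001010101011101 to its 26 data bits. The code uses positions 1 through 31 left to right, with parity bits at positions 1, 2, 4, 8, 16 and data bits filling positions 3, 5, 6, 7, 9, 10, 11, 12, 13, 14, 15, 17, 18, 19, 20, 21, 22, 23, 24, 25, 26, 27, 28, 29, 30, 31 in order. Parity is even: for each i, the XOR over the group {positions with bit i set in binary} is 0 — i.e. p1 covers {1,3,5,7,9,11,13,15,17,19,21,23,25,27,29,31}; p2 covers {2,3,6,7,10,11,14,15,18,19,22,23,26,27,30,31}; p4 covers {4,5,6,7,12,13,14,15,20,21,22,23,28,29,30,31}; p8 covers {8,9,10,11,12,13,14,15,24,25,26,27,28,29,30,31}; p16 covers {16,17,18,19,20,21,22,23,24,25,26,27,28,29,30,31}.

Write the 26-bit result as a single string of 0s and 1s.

01011101110001010101011101

s1 (pos 1,3,5,7,9,11,13,15,17,19,21,23,25,27,29,31): 0⊕0⊕1⊕1⊕1⊕0⊕1⊕0⊕0⊕1⊕1⊕1⊕1⊕1⊕1⊕1 = 1
s2 (pos 2,3,6,7,10,11,14,15,18,19,22,23,26,27,30,31): 1⊕0⊕0⊕1⊕1⊕0⊕1⊕0⊕0⊕1⊕0⊕1⊕0⊕1⊕0⊕1 = 0
s4 (pos 4,5,6,7,12,13,14,15,20,21,22,23,28,29,30,31): 0⊕1⊕0⊕1⊕1⊕1⊕1⊕0⊕0⊕1⊕0⊕1⊕1⊕1⊕0⊕1 = 0
s8 (pos 8,9,10,11,12,13,14,15,24,25,26,27,28,29,30,31): 0⊕1⊕1⊕0⊕1⊕1⊕1⊕0⊕0⊕1⊕0⊕1⊕1⊕1⊕0⊕1 = 0
s16 (pos 16,17,18,19,20,21,22,23,24,25,26,27,28,29,30,31): 0⊕0⊕0⊕1⊕0⊕1⊕0⊕1⊕0⊕1⊕0⊕1⊕1⊕1⊕0⊕1 = 0
Syndrome s16…s1 = 00001 → error at position 1.
Flip position 1: 0100101011011100001010101011101 → 1100101011011100001010101011101
Read data bits from positions 3,5,6,7,9,10,11,12,13,14,15,17,18,19,20,21,22,23,24,25,26,27,28,29,30,31: 01011101110001010101011101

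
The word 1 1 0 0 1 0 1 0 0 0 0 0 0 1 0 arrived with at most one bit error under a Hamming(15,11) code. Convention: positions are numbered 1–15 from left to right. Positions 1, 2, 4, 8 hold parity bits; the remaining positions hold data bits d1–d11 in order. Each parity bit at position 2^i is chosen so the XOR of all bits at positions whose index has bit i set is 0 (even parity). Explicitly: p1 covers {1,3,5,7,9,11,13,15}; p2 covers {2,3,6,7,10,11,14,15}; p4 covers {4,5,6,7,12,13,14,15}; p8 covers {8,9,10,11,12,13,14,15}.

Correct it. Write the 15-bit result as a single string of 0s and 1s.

s1 (pos 1,3,5,7,9,11,13,15): 1⊕0⊕1⊕1⊕0⊕0⊕0⊕0 = 1
s2 (pos 2,3,6,7,10,11,14,15): 1⊕0⊕0⊕1⊕0⊕0⊕1⊕0 = 1
s4 (pos 4,5,6,7,12,13,14,15): 0⊕1⊕0⊕1⊕0⊕0⊕1⊕0 = 1
s8 (pos 8,9,10,11,12,13,14,15): 0⊕0⊕0⊕0⊕0⊕0⊕1⊕0 = 1
Syndrome s8…s1 = 1111 → error at position 15.
Flip position 15: 110010100000010 → 110010100000011

110010100000011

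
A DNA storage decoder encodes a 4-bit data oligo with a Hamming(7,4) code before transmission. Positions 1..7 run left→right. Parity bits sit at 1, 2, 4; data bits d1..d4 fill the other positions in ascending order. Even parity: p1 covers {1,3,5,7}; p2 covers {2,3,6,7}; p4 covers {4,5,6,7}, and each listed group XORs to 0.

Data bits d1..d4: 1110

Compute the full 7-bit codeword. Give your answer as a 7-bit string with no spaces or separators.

Place data at non-parity positions: p1 p2 1 p4 1 1 0
p1 (pos 1,3,5,7): XOR of data positions = 1⊕1⊕0 = 0
p2 (pos 2,3,6,7): XOR of data positions = 1⊕1⊕0 = 0
p4 (pos 4,5,6,7): XOR of data positions = 1⊕1⊕0 = 0
Codeword: 0010110

0010110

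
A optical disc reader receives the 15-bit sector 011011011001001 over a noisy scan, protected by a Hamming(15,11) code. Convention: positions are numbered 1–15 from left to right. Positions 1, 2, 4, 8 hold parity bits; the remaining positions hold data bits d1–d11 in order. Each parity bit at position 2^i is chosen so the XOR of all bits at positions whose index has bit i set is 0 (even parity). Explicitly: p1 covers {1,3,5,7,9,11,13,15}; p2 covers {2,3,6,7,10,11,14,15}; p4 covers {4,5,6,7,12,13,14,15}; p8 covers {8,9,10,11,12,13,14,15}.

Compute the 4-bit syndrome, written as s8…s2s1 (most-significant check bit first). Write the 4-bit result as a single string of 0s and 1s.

0000

s1 (pos 1,3,5,7,9,11,13,15): 0⊕1⊕1⊕0⊕1⊕0⊕0⊕1 = 0
s2 (pos 2,3,6,7,10,11,14,15): 1⊕1⊕1⊕0⊕0⊕0⊕0⊕1 = 0
s4 (pos 4,5,6,7,12,13,14,15): 0⊕1⊕1⊕0⊕1⊕0⊕0⊕1 = 0
s8 (pos 8,9,10,11,12,13,14,15): 1⊕1⊕0⊕0⊕1⊕0⊕0⊕1 = 0
Syndrome s8…s1 = 0000 → no error.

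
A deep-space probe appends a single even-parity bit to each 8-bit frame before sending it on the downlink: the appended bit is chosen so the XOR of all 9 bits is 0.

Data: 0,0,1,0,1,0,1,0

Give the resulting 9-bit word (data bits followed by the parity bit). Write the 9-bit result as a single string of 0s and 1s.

001010101

XOR of the 8 data bits: 0⊕0⊕1⊕0⊕1⊕0⊕1⊕0 = 1
Parity bit = 1 (so all 9 bits XOR to 0).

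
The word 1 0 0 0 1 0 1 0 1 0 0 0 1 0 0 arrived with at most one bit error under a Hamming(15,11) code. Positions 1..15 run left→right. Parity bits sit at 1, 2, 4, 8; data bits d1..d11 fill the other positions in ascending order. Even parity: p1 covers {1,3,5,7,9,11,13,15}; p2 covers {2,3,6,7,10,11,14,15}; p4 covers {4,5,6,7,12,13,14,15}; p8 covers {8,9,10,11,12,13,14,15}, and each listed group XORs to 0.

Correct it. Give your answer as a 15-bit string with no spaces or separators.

100010001000100

s1 (pos 1,3,5,7,9,11,13,15): 1⊕0⊕1⊕1⊕1⊕0⊕1⊕0 = 1
s2 (pos 2,3,6,7,10,11,14,15): 0⊕0⊕0⊕1⊕0⊕0⊕0⊕0 = 1
s4 (pos 4,5,6,7,12,13,14,15): 0⊕1⊕0⊕1⊕0⊕1⊕0⊕0 = 1
s8 (pos 8,9,10,11,12,13,14,15): 0⊕1⊕0⊕0⊕0⊕1⊕0⊕0 = 0
Syndrome s8…s1 = 0111 → error at position 7.
Flip position 7: 100010101000100 → 100010001000100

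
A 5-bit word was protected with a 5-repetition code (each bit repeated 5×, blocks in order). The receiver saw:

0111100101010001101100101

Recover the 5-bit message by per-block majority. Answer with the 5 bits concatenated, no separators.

Block 1 (01111): 4 ones → 1
Block 2 (00101): 2 ones → 0
Block 3 (01000): 1 one → 0
Block 4 (11011): 4 ones → 1
Block 5 (00101): 2 ones → 0

10010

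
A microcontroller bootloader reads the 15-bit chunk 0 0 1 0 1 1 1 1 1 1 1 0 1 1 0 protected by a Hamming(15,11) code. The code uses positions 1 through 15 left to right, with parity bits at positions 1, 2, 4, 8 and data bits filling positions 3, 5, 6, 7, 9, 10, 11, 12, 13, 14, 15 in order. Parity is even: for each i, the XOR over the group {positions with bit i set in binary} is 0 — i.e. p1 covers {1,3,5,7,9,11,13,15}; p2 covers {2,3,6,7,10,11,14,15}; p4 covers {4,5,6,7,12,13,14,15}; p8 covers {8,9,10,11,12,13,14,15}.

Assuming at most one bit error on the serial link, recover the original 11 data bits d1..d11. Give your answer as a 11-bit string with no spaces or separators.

s1 (pos 1,3,5,7,9,11,13,15): 0⊕1⊕1⊕1⊕1⊕1⊕1⊕0 = 0
s2 (pos 2,3,6,7,10,11,14,15): 0⊕1⊕1⊕1⊕1⊕1⊕1⊕0 = 0
s4 (pos 4,5,6,7,12,13,14,15): 0⊕1⊕1⊕1⊕0⊕1⊕1⊕0 = 1
s8 (pos 8,9,10,11,12,13,14,15): 1⊕1⊕1⊕1⊕0⊕1⊕1⊕0 = 0
Syndrome s8…s1 = 0100 → error at position 4.
Flip position 4: 001011111110110 → 001111111110110
Read data bits from positions 3,5,6,7,9,10,11,12,13,14,15: 11111110110

11111110110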